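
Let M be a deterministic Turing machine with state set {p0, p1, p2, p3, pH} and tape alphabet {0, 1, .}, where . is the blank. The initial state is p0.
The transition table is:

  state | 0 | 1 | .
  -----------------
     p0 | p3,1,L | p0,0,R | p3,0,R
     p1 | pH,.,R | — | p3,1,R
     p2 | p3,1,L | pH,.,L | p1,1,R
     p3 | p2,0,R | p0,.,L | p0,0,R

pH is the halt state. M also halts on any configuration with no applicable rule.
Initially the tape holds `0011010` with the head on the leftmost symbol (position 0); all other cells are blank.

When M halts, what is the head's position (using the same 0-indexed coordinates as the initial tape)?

0

p0 | .[0]011010   read 0 → write 1, move L, go to p3
p3 | [.]1011010   read . → write 0, move R, go to p0
p0 | 0[1]011010   read 1 → write 0, move R, go to p0
p0 | 00[0]11010   read 0 → write 1, move L, go to p3
p3 | 0[0]111010   read 0 → write 0, move R, go to p2
p2 | 00[1]11010   read 1 → write ., move L, go to pH
pH | 0[0].11010
At halt the head is at cell 0.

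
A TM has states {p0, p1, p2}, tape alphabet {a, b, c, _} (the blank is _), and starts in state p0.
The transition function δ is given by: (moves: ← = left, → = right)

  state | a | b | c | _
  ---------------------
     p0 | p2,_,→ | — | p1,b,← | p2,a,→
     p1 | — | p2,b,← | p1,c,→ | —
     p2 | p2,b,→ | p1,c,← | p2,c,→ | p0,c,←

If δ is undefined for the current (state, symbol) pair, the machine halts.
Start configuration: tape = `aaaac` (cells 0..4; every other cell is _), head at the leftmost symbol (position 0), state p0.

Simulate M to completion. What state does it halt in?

p1

p0 | _[a]aaac__   read a → write _, move →, go to p2
p2 | __[a]aac__   read a → write b, move →, go to p2
p2 | __b[a]ac__   read a → write b, move →, go to p2
p2 | __bb[a]c__   read a → write b, move →, go to p2
p2 | __bbb[c]__   read c → write c, move →, go to p2
p2 | __bbbc[_]_   read _ → write c, move ←, go to p0
p0 | __bbb[c]c_   read c → write b, move ←, go to p1
p1 | __bb[b]bc_   read b → write b, move ←, go to p2
p2 | __b[b]bbc_   read b → write c, move ←, go to p1
p1 | __[b]cbbc_   read b → write b, move ←, go to p2
p2 | _[_]bcbbc_   read _ → write c, move ←, go to p0
p0 | [_]cbcbbc_   read _ → write a, move →, go to p2
p2 | a[c]bcbbc_   read c → write c, move →, go to p2
p2 | ac[b]cbbc_   read b → write c, move ←, go to p1
p1 | a[c]ccbbc_   read c → write c, move →, go to p1
p1 | ac[c]cbbc_   read c → write c, move →, go to p1
p1 | acc[c]bbc_   read c → write c, move →, go to p1
p1 | accc[b]bc_   read b → write b, move ←, go to p2
p2 | acc[c]bbc_   read c → write c, move →, go to p2
p2 | accc[b]bc_   read b → write c, move ←, go to p1
p1 | acc[c]cbc_   read c → write c, move →, go to p1
p1 | accc[c]bc_   read c → write c, move →, go to p1
p1 | acccc[b]c_   read b → write b, move ←, go to p2
p2 | accc[c]bc_   read c → write c, move →, go to p2
p2 | acccc[b]c_   read b → write c, move ←, go to p1
p1 | accc[c]cc_   read c → write c, move →, go to p1
p1 | acccc[c]c_   read c → write c, move →, go to p1
p1 | accccc[c]_   read c → write c, move →, go to p1
p1 | acccccc[_]
No transition is defined for (p1, _); M halts in state p1.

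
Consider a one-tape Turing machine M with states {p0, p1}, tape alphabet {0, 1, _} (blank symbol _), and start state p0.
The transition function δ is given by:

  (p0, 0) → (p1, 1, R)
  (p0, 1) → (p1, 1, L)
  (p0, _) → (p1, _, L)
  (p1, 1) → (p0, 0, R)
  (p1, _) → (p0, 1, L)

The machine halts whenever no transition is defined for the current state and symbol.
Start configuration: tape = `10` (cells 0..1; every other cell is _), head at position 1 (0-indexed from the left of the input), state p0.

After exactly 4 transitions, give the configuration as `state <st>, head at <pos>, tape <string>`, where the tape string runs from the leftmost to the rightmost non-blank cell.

p0 | 1[0]_   read 0 → write 1, move R, go to p1
p1 | 11[_]   read _ → write 1, move L, go to p0
p0 | 1[1]1   read 1 → write 1, move L, go to p1
p1 | [1]11   read 1 → write 0, move R, go to p0
p0 | 0[1]1
After 4 steps: state p0, head at 1, tape 011.

state p0, head at 1, tape 011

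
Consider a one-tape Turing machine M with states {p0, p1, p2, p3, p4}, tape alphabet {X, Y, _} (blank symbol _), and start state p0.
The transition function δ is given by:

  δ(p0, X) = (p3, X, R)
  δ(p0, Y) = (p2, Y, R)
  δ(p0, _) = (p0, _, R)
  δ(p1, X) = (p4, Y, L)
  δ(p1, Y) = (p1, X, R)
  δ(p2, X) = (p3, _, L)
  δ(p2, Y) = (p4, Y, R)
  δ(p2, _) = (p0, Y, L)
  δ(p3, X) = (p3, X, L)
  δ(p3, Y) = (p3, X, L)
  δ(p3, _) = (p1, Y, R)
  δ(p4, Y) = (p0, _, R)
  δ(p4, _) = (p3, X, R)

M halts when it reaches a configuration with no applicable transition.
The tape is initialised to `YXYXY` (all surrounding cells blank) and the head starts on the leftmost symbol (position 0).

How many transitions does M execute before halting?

p0 | _[Y]XYXY___   read Y → write Y, move R, go to p2
p2 | _Y[X]YXY___   read X → write _, move L, go to p3
p3 | _[Y]_YXY___   read Y → write X, move L, go to p3
p3 | [_]X_YXY___   read _ → write Y, move R, go to p1
p1 | Y[X]_YXY___   read X → write Y, move L, go to p4
p4 | [Y]Y_YXY___   read Y → write _, move R, go to p0
p0 | _[Y]_YXY___   read Y → write Y, move R, go to p2
p2 | _Y[_]YXY___   read _ → write Y, move L, go to p0
p0 | _[Y]YYXY___   read Y → write Y, move R, go to p2
p2 | _Y[Y]YXY___   read Y → write Y, move R, go to p4
p4 | _YY[Y]XY___   read Y → write _, move R, go to p0
p0 | _YY_[X]Y___   read X → write X, move R, go to p3
p3 | _YY_X[Y]___   read Y → write X, move L, go to p3
p3 | _YY_[X]X___   read X → write X, move L, go to p3
p3 | _YY[_]XX___   read _ → write Y, move R, go to p1
p1 | _YYY[X]X___   read X → write Y, move L, go to p4
p4 | _YY[Y]YX___   read Y → write _, move R, go to p0
p0 | _YY_[Y]X___   read Y → write Y, move R, go to p2
p2 | _YY_Y[X]___   read X → write _, move L, go to p3
p3 | _YY_[Y]____   read Y → write X, move L, go to p3
p3 | _YY[_]X____   read _ → write Y, move R, go to p1
p1 | _YYY[X]____   read X → write Y, move L, go to p4
p4 | _YY[Y]Y____   read Y → write _, move R, go to p0
p0 | _YY_[Y]____   read Y → write Y, move R, go to p2
p2 | _YY_Y[_]___   read _ → write Y, move L, go to p0
p0 | _YY_[Y]Y___   read Y → write Y, move R, go to p2
p2 | _YY_Y[Y]___   read Y → write Y, move R, go to p4
p4 | _YY_YY[_]__   read _ → write X, move R, go to p3
p3 | _YY_YYX[_]_   read _ → write Y, move R, go to p1
p1 | _YY_YYXY[_]
M halts after 29 transitions.

29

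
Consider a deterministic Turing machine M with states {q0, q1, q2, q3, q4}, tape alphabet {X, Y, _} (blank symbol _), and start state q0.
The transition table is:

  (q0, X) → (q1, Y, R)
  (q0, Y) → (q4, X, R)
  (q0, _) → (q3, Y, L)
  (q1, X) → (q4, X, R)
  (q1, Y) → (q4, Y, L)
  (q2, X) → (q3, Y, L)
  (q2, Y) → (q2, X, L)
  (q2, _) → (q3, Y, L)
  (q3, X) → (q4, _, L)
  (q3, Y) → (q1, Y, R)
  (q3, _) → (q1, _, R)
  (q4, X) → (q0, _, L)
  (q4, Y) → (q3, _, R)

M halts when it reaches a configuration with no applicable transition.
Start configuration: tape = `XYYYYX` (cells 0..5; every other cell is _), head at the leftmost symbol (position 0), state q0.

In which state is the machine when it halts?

q4

state=q0 head=0 tape=[X]YYYYX_   (q0,X)→(q1,Y,R)
state=q1 head=1 tape=Y[Y]YYYX_   (q1,Y)→(q4,Y,L)
state=q4 head=0 tape=[Y]YYYYX_   (q4,Y)→(q3,_,R)
state=q3 head=1 tape=_[Y]YYYX_   (q3,Y)→(q1,Y,R)
state=q1 head=2 tape=_Y[Y]YYX_   (q1,Y)→(q4,Y,L)
state=q4 head=1 tape=_[Y]YYYX_   (q4,Y)→(q3,_,R)
state=q3 head=2 tape=__[Y]YYX_   (q3,Y)→(q1,Y,R)
state=q1 head=3 tape=__Y[Y]YX_   (q1,Y)→(q4,Y,L)
state=q4 head=2 tape=__[Y]YYX_   (q4,Y)→(q3,_,R)
state=q3 head=3 tape=___[Y]YX_   (q3,Y)→(q1,Y,R)
state=q1 head=4 tape=___Y[Y]X_   (q1,Y)→(q4,Y,L)
state=q4 head=3 tape=___[Y]YX_   (q4,Y)→(q3,_,R)
state=q3 head=4 tape=____[Y]X_   (q3,Y)→(q1,Y,R)
state=q1 head=5 tape=____Y[X]_   (q1,X)→(q4,X,R)
state=q4 head=6 tape=____YX[_]
No transition is defined for (q4, _); M halts in state q4.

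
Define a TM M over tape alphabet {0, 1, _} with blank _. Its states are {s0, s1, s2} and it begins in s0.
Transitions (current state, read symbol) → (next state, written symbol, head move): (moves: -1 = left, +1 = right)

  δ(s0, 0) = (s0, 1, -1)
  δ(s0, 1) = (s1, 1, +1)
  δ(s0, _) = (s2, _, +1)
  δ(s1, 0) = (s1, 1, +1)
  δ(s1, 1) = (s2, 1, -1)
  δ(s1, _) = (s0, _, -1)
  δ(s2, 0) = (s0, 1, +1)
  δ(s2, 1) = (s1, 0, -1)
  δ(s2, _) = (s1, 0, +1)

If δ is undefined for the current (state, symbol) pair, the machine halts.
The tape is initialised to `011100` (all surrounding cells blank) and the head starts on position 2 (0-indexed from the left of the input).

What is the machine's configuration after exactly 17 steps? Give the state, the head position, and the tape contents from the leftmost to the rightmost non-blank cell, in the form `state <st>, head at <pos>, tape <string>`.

state s1, head at -1, tape 0010100

state=s0 head=2 tape=__01[1]100   (s0,1)→(s1,1,+1)
state=s1 head=3 tape=__011[1]00   (s1,1)→(s2,1,-1)
state=s2 head=2 tape=__01[1]100   (s2,1)→(s1,0,-1)
state=s1 head=1 tape=__0[1]0100   (s1,1)→(s2,1,-1)
state=s2 head=0 tape=__[0]10100   (s2,0)→(s0,1,+1)
state=s0 head=1 tape=__1[1]0100   (s0,1)→(s1,1,+1)
state=s1 head=2 tape=__11[0]100   (s1,0)→(s1,1,+1)
state=s1 head=3 tape=__111[1]00   (s1,1)→(s2,1,-1)
state=s2 head=2 tape=__11[1]100   (s2,1)→(s1,0,-1)
state=s1 head=1 tape=__1[1]0100   (s1,1)→(s2,1,-1)
state=s2 head=0 tape=__[1]10100   (s2,1)→(s1,0,-1)
state=s1 head=-1 tape=_[_]010100   (s1,_)→(s0,_,-1)
state=s0 head=-2 tape=[_]_010100   (s0,_)→(s2,_,+1)
state=s2 head=-1 tape=_[_]010100   (s2,_)→(s1,0,+1)
state=s1 head=0 tape=_0[0]10100   (s1,0)→(s1,1,+1)
state=s1 head=1 tape=_01[1]0100   (s1,1)→(s2,1,-1)
state=s2 head=0 tape=_0[1]10100   (s2,1)→(s1,0,-1)
state=s1 head=-1 tape=_[0]010100
After 17 steps: state s1, head at -1, tape 0010100.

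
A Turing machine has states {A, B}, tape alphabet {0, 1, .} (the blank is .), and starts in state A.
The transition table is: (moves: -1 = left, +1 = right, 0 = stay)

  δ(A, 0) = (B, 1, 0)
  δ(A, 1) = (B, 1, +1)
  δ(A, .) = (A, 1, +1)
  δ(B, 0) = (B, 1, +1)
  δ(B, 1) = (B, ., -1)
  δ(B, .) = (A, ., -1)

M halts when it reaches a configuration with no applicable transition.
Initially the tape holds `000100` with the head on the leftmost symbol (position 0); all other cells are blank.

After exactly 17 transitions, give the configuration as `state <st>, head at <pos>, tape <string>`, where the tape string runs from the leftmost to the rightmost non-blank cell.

state=A head=0 tape=....[0]00100   (A,0)→(B,1,0)
state=B head=0 tape=....[1]00100   (B,1)→(B,.,-1)
state=B head=-1 tape=...[.].00100   (B,.)→(A,.,-1)
state=A head=-2 tape=..[.]..00100   (A,.)→(A,1,+1)
state=A head=-1 tape=..1[.].00100   (A,.)→(A,1,+1)
state=A head=0 tape=..11[.]00100   (A,.)→(A,1,+1)
state=A head=1 tape=..111[0]0100   (A,0)→(B,1,0)
state=B head=1 tape=..111[1]0100   (B,1)→(B,.,-1)
state=B head=0 tape=..11[1].0100   (B,1)→(B,.,-1)
state=B head=-1 tape=..1[1]..0100   (B,1)→(B,.,-1)
state=B head=-2 tape=..[1]...0100   (B,1)→(B,.,-1)
state=B head=-3 tape=.[.]....0100   (B,.)→(A,.,-1)
state=A head=-4 tape=[.].....0100   (A,.)→(A,1,+1)
state=A head=-3 tape=1[.]....0100   (A,.)→(A,1,+1)
state=A head=-2 tape=11[.]...0100   (A,.)→(A,1,+1)
state=A head=-1 tape=111[.]..0100   (A,.)→(A,1,+1)
state=A head=0 tape=1111[.].0100   (A,.)→(A,1,+1)
state=A head=1 tape=11111[.]0100
After 17 steps: state A, head at 1, tape 11111.0100.

state A, head at 1, tape 11111.0100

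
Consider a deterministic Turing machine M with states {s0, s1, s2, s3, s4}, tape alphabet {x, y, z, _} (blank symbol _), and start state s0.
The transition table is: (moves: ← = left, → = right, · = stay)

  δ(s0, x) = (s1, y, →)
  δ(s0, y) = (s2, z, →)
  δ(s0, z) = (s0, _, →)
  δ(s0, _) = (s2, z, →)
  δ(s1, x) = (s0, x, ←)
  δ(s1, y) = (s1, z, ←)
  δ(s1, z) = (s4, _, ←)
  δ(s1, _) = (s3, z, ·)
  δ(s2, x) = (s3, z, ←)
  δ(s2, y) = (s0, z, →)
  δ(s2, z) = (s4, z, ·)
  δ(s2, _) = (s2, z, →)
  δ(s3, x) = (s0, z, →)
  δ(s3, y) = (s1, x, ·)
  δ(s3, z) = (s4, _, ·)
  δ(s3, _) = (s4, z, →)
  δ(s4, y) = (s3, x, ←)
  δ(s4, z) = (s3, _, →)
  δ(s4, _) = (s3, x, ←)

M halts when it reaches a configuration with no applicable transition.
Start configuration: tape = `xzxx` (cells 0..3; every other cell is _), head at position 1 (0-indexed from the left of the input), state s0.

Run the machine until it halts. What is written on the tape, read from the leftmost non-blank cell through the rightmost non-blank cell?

xzxz

s0 | x[z]xx   read z → write _, move →, go to s0
s0 | x_[x]x   read x → write y, move →, go to s1
s1 | x_y[x]   read x → write x, move ←, go to s0
s0 | x_[y]x   read y → write z, move →, go to s2
s2 | x_z[x]   read x → write z, move ←, go to s3
s3 | x_[z]z   read z → write _, move ·, go to s4
s4 | x_[_]z   read _ → write x, move ←, go to s3
s3 | x[_]xz   read _ → write z, move →, go to s4
s4 | xz[x]z
The non-blank tape span at halt is xzxz.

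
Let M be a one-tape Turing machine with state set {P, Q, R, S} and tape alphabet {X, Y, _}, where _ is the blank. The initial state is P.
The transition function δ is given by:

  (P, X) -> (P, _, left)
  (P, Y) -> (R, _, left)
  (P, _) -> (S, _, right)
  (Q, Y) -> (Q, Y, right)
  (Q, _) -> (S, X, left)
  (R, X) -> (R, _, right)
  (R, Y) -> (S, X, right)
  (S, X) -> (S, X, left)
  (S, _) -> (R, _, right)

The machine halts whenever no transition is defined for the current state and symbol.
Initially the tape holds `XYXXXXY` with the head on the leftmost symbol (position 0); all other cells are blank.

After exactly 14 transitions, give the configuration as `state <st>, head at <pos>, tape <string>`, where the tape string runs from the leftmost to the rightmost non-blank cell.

state=P head=0 tape=_[X]YXXXXY__   (P,X)→(P,_,left)
state=P head=-1 tape=[_]_YXXXXY__   (P,_)→(S,_,right)
state=S head=0 tape=_[_]YXXXXY__   (S,_)→(R,_,right)
state=R head=1 tape=__[Y]XXXXY__   (R,Y)→(S,X,right)
state=S head=2 tape=__X[X]XXXY__   (S,X)→(S,X,left)
state=S head=1 tape=__[X]XXXXY__   (S,X)→(S,X,left)
state=S head=0 tape=_[_]XXXXXY__   (S,_)→(R,_,right)
state=R head=1 tape=__[X]XXXXY__   (R,X)→(R,_,right)
state=R head=2 tape=___[X]XXXY__   (R,X)→(R,_,right)
state=R head=3 tape=____[X]XXY__   (R,X)→(R,_,right)
state=R head=4 tape=_____[X]XY__   (R,X)→(R,_,right)
state=R head=5 tape=______[X]Y__   (R,X)→(R,_,right)
state=R head=6 tape=_______[Y]__   (R,Y)→(S,X,right)
state=S head=7 tape=_______X[_]_   (S,_)→(R,_,right)
state=R head=8 tape=_______X_[_]
After 14 steps: state R, head at 8, tape X.

state R, head at 8, tape X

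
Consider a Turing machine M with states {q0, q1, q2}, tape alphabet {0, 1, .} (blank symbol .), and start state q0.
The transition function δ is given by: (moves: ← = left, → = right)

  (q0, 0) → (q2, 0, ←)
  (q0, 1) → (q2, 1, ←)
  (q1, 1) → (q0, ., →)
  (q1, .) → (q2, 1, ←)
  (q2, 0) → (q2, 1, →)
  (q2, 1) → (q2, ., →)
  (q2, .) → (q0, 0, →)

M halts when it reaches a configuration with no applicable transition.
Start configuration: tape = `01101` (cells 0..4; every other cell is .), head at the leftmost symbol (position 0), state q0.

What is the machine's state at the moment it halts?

q0 | .[0]1101..   read 0 → write 0, move ←, go to q2
q2 | [.]01101..   read . → write 0, move →, go to q0
q0 | 0[0]1101..   read 0 → write 0, move ←, go to q2
q2 | [0]01101..   read 0 → write 1, move →, go to q2
q2 | 1[0]1101..   read 0 → write 1, move →, go to q2
q2 | 11[1]101..   read 1 → write ., move →, go to q2
q2 | 11.[1]01..   read 1 → write ., move →, go to q2
q2 | 11..[0]1..   read 0 → write 1, move →, go to q2
q2 | 11..1[1]..   read 1 → write ., move →, go to q2
q2 | 11..1.[.].   read . → write 0, move →, go to q0
q0 | 11..1.0[.]
No transition is defined for (q0, .); M halts in state q0.

q0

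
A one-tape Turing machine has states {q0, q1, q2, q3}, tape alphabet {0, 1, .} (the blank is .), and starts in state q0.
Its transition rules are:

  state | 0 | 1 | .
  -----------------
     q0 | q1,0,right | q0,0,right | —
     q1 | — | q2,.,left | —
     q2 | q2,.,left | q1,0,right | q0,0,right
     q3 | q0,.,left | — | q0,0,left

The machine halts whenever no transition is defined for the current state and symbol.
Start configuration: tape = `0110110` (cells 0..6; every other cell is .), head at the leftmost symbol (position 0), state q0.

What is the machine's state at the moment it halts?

state=q0 head=0 tape=.[0]110110   (q0,0)→(q1,0,right)
state=q1 head=1 tape=.0[1]10110   (q1,1)→(q2,.,left)
state=q2 head=0 tape=.[0].10110   (q2,0)→(q2,.,left)
state=q2 head=-1 tape=[.]..10110   (q2,.)→(q0,0,right)
state=q0 head=0 tape=0[.].10110
No transition is defined for (q0, .); M halts in state q0.

q0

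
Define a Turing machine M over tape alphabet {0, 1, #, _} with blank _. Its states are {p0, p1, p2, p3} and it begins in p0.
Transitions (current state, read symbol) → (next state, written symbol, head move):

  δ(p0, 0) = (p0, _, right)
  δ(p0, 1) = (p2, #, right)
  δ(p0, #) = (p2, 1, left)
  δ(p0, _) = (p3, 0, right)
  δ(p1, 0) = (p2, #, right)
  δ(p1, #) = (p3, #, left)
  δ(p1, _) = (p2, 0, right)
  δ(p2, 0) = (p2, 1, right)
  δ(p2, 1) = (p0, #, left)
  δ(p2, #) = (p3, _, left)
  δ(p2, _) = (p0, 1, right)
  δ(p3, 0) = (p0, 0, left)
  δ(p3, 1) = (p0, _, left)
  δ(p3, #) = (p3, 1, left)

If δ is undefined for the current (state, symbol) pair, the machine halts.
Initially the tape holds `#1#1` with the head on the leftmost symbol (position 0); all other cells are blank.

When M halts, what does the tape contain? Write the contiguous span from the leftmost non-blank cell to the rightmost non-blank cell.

0_1_##1

state=p0 head=0 tape=___[#]1#1   (p0,#)→(p2,1,left)
state=p2 head=-1 tape=__[_]11#1   (p2,_)→(p0,1,right)
state=p0 head=0 tape=__1[1]1#1   (p0,1)→(p2,#,right)
state=p2 head=1 tape=__1#[1]#1   (p2,1)→(p0,#,left)
state=p0 head=0 tape=__1[#]##1   (p0,#)→(p2,1,left)
state=p2 head=-1 tape=__[1]1##1   (p2,1)→(p0,#,left)
state=p0 head=-2 tape=_[_]#1##1   (p0,_)→(p3,0,right)
state=p3 head=-1 tape=_0[#]1##1   (p3,#)→(p3,1,left)
state=p3 head=-2 tape=_[0]11##1   (p3,0)→(p0,0,left)
state=p0 head=-3 tape=[_]011##1   (p0,_)→(p3,0,right)
state=p3 head=-2 tape=0[0]11##1   (p3,0)→(p0,0,left)
state=p0 head=-3 tape=[0]011##1   (p0,0)→(p0,_,right)
state=p0 head=-2 tape=_[0]11##1   (p0,0)→(p0,_,right)
state=p0 head=-1 tape=__[1]1##1   (p0,1)→(p2,#,right)
state=p2 head=0 tape=__#[1]##1   (p2,1)→(p0,#,left)
state=p0 head=-1 tape=__[#]###1   (p0,#)→(p2,1,left)
state=p2 head=-2 tape=_[_]1###1   (p2,_)→(p0,1,right)
state=p0 head=-1 tape=_1[1]###1   (p0,1)→(p2,#,right)
state=p2 head=0 tape=_1#[#]##1   (p2,#)→(p3,_,left)
state=p3 head=-1 tape=_1[#]_##1   (p3,#)→(p3,1,left)
state=p3 head=-2 tape=_[1]1_##1   (p3,1)→(p0,_,left)
state=p0 head=-3 tape=[_]_1_##1   (p0,_)→(p3,0,right)
state=p3 head=-2 tape=0[_]1_##1
The non-blank tape span at halt is 0_1_##1.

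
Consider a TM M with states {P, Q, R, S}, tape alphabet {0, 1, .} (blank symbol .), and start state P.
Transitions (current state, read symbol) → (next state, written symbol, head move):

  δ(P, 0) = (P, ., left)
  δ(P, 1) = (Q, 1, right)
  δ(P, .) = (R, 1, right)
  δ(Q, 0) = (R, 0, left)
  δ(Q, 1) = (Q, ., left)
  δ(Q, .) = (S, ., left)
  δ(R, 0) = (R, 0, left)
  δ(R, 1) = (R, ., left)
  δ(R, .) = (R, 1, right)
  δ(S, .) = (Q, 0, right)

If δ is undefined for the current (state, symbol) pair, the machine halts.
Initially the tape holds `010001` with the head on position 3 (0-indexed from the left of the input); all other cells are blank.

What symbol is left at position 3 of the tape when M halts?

.

state=P head=3 tape=010[0]01   (P,0)→(P,.,left)
state=P head=2 tape=01[0].01   (P,0)→(P,.,left)
state=P head=1 tape=0[1]..01   (P,1)→(Q,1,right)
state=Q head=2 tape=01[.].01   (Q,.)→(S,.,left)
state=S head=1 tape=0[1]..01
Cell 3 holds . when M halts.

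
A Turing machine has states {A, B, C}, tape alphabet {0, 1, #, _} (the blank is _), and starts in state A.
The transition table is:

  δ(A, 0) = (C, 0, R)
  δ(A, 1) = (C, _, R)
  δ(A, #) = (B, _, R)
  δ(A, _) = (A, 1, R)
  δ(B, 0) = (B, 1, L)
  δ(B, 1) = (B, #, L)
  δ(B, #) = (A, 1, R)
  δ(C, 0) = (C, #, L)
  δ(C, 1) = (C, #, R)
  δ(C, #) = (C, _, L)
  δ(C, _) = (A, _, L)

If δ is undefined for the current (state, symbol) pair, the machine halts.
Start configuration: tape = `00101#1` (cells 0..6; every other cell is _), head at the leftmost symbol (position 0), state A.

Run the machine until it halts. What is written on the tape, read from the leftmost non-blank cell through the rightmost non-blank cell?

state=A head=0 tape=__[0]0101#1   (A,0)→(C,0,R)
state=C head=1 tape=__0[0]101#1   (C,0)→(C,#,L)
state=C head=0 tape=__[0]#101#1   (C,0)→(C,#,L)
state=C head=-1 tape=_[_]##101#1   (C,_)→(A,_,L)
state=A head=-2 tape=[_]_##101#1   (A,_)→(A,1,R)
state=A head=-1 tape=1[_]##101#1   (A,_)→(A,1,R)
state=A head=0 tape=11[#]#101#1   (A,#)→(B,_,R)
state=B head=1 tape=11_[#]101#1   (B,#)→(A,1,R)
state=A head=2 tape=11_1[1]01#1   (A,1)→(C,_,R)
state=C head=3 tape=11_1_[0]1#1   (C,0)→(C,#,L)
state=C head=2 tape=11_1[_]#1#1   (C,_)→(A,_,L)
state=A head=1 tape=11_[1]_#1#1   (A,1)→(C,_,R)
state=C head=2 tape=11__[_]#1#1   (C,_)→(A,_,L)
state=A head=1 tape=11_[_]_#1#1   (A,_)→(A,1,R)
state=A head=2 tape=11_1[_]#1#1   (A,_)→(A,1,R)
state=A head=3 tape=11_11[#]1#1   (A,#)→(B,_,R)
state=B head=4 tape=11_11_[1]#1   (B,1)→(B,#,L)
state=B head=3 tape=11_11[_]##1
The non-blank tape span at halt is 11_11_##1.

11_11_##1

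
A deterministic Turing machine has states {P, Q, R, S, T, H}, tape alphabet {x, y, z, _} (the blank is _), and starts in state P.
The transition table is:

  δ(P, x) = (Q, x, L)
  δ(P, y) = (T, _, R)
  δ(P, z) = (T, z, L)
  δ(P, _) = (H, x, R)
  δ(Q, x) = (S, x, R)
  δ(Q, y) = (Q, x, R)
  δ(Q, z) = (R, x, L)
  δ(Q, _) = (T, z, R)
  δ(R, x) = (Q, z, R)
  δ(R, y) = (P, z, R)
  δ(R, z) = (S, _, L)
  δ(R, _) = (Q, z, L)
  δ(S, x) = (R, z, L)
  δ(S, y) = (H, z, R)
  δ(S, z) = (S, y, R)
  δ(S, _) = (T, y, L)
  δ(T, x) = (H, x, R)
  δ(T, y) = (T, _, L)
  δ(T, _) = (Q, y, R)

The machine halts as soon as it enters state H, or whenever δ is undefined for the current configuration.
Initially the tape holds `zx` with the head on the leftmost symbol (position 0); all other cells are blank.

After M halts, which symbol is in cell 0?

x

state=P head=0 tape=___[z]x   (P,z)→(T,z,L)
state=T head=-1 tape=__[_]zx   (T,_)→(Q,y,R)
state=Q head=0 tape=__y[z]x   (Q,z)→(R,x,L)
state=R head=-1 tape=__[y]xx   (R,y)→(P,z,R)
state=P head=0 tape=__z[x]x   (P,x)→(Q,x,L)
state=Q head=-1 tape=__[z]xx   (Q,z)→(R,x,L)
state=R head=-2 tape=_[_]xxx   (R,_)→(Q,z,L)
state=Q head=-3 tape=[_]zxxx   (Q,_)→(T,z,R)
state=T head=-2 tape=z[z]xxx
Cell 0 holds x when M halts.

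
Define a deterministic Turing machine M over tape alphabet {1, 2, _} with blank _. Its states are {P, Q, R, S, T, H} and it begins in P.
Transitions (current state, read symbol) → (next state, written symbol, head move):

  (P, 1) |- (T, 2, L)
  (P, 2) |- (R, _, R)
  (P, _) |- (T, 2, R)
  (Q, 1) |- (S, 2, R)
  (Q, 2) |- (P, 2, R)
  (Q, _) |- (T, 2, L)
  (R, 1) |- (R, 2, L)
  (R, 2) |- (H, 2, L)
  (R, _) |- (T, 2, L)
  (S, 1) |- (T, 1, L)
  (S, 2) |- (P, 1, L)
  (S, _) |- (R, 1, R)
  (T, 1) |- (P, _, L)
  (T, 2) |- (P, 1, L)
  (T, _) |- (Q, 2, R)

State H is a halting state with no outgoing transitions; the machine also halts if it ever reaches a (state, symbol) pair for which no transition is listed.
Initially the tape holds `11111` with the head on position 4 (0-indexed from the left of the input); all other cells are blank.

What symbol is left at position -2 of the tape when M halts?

P | __1111[1]   read 1 → write 2, move L, go to T
T | __111[1]2   read 1 → write _, move L, go to P
P | __11[1]_2   read 1 → write 2, move L, go to T
T | __1[1]2_2   read 1 → write _, move L, go to P
P | __[1]_2_2   read 1 → write 2, move L, go to T
T | _[_]2_2_2   read _ → write 2, move R, go to Q
Q | _2[2]_2_2   read 2 → write 2, move R, go to P
P | _22[_]2_2   read _ → write 2, move R, go to T
T | _222[2]_2   read 2 → write 1, move L, go to P
P | _22[2]1_2   read 2 → write _, move R, go to R
R | _22_[1]_2   read 1 → write 2, move L, go to R
R | _22[_]2_2   read _ → write 2, move L, go to T
T | _2[2]22_2   read 2 → write 1, move L, go to P
P | _[2]122_2   read 2 → write _, move R, go to R
R | __[1]22_2   read 1 → write 2, move L, go to R
R | _[_]222_2   read _ → write 2, move L, go to T
T | [_]2222_2   read _ → write 2, move R, go to Q
Q | 2[2]222_2   read 2 → write 2, move R, go to P
P | 22[2]22_2   read 2 → write _, move R, go to R
R | 22_[2]2_2   read 2 → write 2, move L, go to H
H | 22[_]22_2
Cell -2 holds 2 when M halts.

2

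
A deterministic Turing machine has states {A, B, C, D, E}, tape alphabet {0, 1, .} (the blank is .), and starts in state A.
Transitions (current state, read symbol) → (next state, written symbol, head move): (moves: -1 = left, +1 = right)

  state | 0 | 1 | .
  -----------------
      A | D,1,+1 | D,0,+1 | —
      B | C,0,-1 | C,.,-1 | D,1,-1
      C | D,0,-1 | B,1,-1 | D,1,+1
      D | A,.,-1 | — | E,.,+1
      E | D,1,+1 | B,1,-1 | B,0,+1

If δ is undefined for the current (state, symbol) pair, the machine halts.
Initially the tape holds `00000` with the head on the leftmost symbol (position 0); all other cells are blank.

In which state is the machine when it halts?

state=A head=0 tape=[0]0000...   (A,0)→(D,1,+1)
state=D head=1 tape=1[0]000...   (D,0)→(A,.,-1)
state=A head=0 tape=[1].000...   (A,1)→(D,0,+1)
state=D head=1 tape=0[.]000...   (D,.)→(E,.,+1)
state=E head=2 tape=0.[0]00...   (E,0)→(D,1,+1)
state=D head=3 tape=0.1[0]0...   (D,0)→(A,.,-1)
state=A head=2 tape=0.[1].0...   (A,1)→(D,0,+1)
state=D head=3 tape=0.0[.]0...   (D,.)→(E,.,+1)
state=E head=4 tape=0.0.[0]...   (E,0)→(D,1,+1)
state=D head=5 tape=0.0.1[.]..   (D,.)→(E,.,+1)
state=E head=6 tape=0.0.1.[.].   (E,.)→(B,0,+1)
state=B head=7 tape=0.0.1.0[.]   (B,.)→(D,1,-1)
state=D head=6 tape=0.0.1.[0]1   (D,0)→(A,.,-1)
state=A head=5 tape=0.0.1[.].1
No transition is defined for (A, .); M halts in state A.

A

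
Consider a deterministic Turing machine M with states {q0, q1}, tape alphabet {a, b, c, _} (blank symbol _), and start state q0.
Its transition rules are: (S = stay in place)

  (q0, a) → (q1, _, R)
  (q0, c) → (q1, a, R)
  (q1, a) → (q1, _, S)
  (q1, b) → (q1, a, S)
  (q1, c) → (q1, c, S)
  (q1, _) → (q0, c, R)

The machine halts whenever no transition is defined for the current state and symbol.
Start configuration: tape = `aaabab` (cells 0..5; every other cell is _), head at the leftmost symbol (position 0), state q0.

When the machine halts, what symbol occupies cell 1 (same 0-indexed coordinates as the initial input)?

state=q0 head=0 tape=[a]aabab_   (q0,a)→(q1,_,R)
state=q1 head=1 tape=_[a]abab_   (q1,a)→(q1,_,S)
state=q1 head=1 tape=_[_]abab_   (q1,_)→(q0,c,R)
state=q0 head=2 tape=_c[a]bab_   (q0,a)→(q1,_,R)
state=q1 head=3 tape=_c_[b]ab_   (q1,b)→(q1,a,S)
state=q1 head=3 tape=_c_[a]ab_   (q1,a)→(q1,_,S)
state=q1 head=3 tape=_c_[_]ab_   (q1,_)→(q0,c,R)
state=q0 head=4 tape=_c_c[a]b_   (q0,a)→(q1,_,R)
state=q1 head=5 tape=_c_c_[b]_   (q1,b)→(q1,a,S)
state=q1 head=5 tape=_c_c_[a]_   (q1,a)→(q1,_,S)
state=q1 head=5 tape=_c_c_[_]_   (q1,_)→(q0,c,R)
state=q0 head=6 tape=_c_c_c[_]
Cell 1 holds c when M halts.

c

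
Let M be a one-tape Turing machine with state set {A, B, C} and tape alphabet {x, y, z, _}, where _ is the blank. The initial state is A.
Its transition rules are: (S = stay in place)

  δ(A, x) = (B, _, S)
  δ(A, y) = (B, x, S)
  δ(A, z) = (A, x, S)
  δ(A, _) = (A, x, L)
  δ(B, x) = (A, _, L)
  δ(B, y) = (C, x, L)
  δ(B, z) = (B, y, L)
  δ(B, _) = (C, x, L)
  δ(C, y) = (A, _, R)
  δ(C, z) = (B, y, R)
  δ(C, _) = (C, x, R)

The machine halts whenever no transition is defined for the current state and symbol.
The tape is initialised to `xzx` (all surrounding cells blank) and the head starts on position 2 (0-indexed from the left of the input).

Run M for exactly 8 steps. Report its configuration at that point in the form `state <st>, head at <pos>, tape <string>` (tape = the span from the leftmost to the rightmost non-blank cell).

state C, head at -1, tape x

state=A head=2 tape=_xz[x]   (A,x)→(B,_,S)
state=B head=2 tape=_xz[_]   (B,_)→(C,x,L)
state=C head=1 tape=_x[z]x   (C,z)→(B,y,R)
state=B head=2 tape=_xy[x]   (B,x)→(A,_,L)
state=A head=1 tape=_x[y]_   (A,y)→(B,x,S)
state=B head=1 tape=_x[x]_   (B,x)→(A,_,L)
state=A head=0 tape=_[x]__   (A,x)→(B,_,S)
state=B head=0 tape=_[_]__   (B,_)→(C,x,L)
state=C head=-1 tape=[_]x__
After 8 steps: state C, head at -1, tape x.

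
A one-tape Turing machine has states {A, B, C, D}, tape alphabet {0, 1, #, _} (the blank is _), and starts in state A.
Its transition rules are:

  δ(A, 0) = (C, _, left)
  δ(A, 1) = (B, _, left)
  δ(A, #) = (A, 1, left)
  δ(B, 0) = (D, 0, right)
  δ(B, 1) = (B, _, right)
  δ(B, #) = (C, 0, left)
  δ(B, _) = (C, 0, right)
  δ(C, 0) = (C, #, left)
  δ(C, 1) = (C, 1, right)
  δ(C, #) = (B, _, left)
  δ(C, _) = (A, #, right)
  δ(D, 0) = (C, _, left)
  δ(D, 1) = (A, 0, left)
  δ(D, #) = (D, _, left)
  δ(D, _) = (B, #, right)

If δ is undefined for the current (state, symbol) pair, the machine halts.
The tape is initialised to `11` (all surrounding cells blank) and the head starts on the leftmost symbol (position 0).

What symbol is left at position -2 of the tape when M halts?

state=A head=0 tape=___[1]1   (A,1)→(B,_,left)
state=B head=-1 tape=__[_]_1   (B,_)→(C,0,right)
state=C head=0 tape=__0[_]1   (C,_)→(A,#,right)
state=A head=1 tape=__0#[1]   (A,1)→(B,_,left)
state=B head=0 tape=__0[#]_   (B,#)→(C,0,left)
state=C head=-1 tape=__[0]0_   (C,0)→(C,#,left)
state=C head=-2 tape=_[_]#0_   (C,_)→(A,#,right)
state=A head=-1 tape=_#[#]0_   (A,#)→(A,1,left)
state=A head=-2 tape=_[#]10_   (A,#)→(A,1,left)
state=A head=-3 tape=[_]110_
Cell -2 holds 1 when M halts.

1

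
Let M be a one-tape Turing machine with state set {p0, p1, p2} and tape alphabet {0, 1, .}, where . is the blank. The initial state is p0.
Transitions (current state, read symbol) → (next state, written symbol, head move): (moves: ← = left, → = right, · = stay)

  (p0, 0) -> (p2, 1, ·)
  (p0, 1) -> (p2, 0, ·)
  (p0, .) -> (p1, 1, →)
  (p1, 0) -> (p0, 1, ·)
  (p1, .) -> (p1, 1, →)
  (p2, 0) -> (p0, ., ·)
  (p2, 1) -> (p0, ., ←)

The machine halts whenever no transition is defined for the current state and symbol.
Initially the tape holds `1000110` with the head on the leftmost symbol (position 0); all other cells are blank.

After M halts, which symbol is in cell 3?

state=p0 head=0 tape=[1]000110   (p0,1)→(p2,0,·)
state=p2 head=0 tape=[0]000110   (p2,0)→(p0,.,·)
state=p0 head=0 tape=[.]000110   (p0,.)→(p1,1,→)
state=p1 head=1 tape=1[0]00110   (p1,0)→(p0,1,·)
state=p0 head=1 tape=1[1]00110   (p0,1)→(p2,0,·)
state=p2 head=1 tape=1[0]00110   (p2,0)→(p0,.,·)
state=p0 head=1 tape=1[.]00110   (p0,.)→(p1,1,→)
state=p1 head=2 tape=11[0]0110   (p1,0)→(p0,1,·)
state=p0 head=2 tape=11[1]0110   (p0,1)→(p2,0,·)
state=p2 head=2 tape=11[0]0110   (p2,0)→(p0,.,·)
state=p0 head=2 tape=11[.]0110   (p0,.)→(p1,1,→)
state=p1 head=3 tape=111[0]110   (p1,0)→(p0,1,·)
state=p0 head=3 tape=111[1]110   (p0,1)→(p2,0,·)
state=p2 head=3 tape=111[0]110   (p2,0)→(p0,.,·)
state=p0 head=3 tape=111[.]110   (p0,.)→(p1,1,→)
state=p1 head=4 tape=1111[1]10
Cell 3 holds 1 when M halts.

1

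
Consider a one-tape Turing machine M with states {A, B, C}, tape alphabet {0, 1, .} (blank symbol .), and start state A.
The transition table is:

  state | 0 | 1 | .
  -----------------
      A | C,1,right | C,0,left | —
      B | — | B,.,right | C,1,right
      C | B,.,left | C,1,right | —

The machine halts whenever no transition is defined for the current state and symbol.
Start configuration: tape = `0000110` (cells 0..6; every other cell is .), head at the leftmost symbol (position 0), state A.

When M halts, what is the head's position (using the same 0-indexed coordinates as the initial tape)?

7

A | [0]000110.   read 0 → write 1, move right, go to C
C | 1[0]00110.   read 0 → write ., move left, go to B
B | [1].00110.   read 1 → write ., move right, go to B
B | .[.]00110.   read . → write 1, move right, go to C
C | .1[0]0110.   read 0 → write ., move left, go to B
B | .[1].0110.   read 1 → write ., move right, go to B
B | ..[.]0110.   read . → write 1, move right, go to C
C | ..1[0]110.   read 0 → write ., move left, go to B
B | ..[1].110.   read 1 → write ., move right, go to B
B | ...[.]110.   read . → write 1, move right, go to C
C | ...1[1]10.   read 1 → write 1, move right, go to C
C | ...11[1]0.   read 1 → write 1, move right, go to C
C | ...111[0].   read 0 → write ., move left, go to B
B | ...11[1]..   read 1 → write ., move right, go to B
B | ...11.[.].   read . → write 1, move right, go to C
C | ...11.1[.]
At halt the head is at cell 7.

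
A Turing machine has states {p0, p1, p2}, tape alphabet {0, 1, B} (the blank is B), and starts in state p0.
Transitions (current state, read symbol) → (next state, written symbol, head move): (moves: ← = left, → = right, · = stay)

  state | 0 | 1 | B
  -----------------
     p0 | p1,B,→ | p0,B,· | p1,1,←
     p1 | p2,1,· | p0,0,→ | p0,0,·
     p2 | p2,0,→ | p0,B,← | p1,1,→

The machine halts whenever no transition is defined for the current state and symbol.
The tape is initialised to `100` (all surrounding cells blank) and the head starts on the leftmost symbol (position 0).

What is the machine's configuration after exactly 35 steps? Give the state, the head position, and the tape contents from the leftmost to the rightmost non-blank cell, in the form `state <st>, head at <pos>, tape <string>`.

state p1, head at -4, tape 1B1111

p0 | BBBBB[1]00   read 1 → write B, move ·, go to p0
p0 | BBBBB[B]00   read B → write 1, move ←, go to p1
p1 | BBBB[B]100   read B → write 0, move ·, go to p0
p0 | BBBB[0]100   read 0 → write B, move →, go to p1
p1 | BBBBB[1]00   read 1 → write 0, move →, go to p0
p0 | BBBBB0[0]0   read 0 → write B, move →, go to p1
p1 | BBBBB0B[0]   read 0 → write 1, move ·, go to p2
p2 | BBBBB0B[1]   read 1 → write B, move ←, go to p0
p0 | BBBBB0[B]B   read B → write 1, move ←, go to p1
p1 | BBBBB[0]1B   read 0 → write 1, move ·, go to p2
p2 | BBBBB[1]1B   read 1 → write B, move ←, go to p0
p0 | BBBB[B]B1B   read B → write 1, move ←, go to p1
p1 | BBB[B]1B1B   read B → write 0, move ·, go to p0
p0 | BBB[0]1B1B   read 0 → write B, move →, go to p1
p1 | BBBB[1]B1B   read 1 → write 0, move →, go to p0
p0 | BBBB0[B]1B   read B → write 1, move ←, go to p1
p1 | BBBB[0]11B   read 0 → write 1, move ·, go to p2
p2 | BBBB[1]11B   read 1 → write B, move ←, go to p0
p0 | BBB[B]B11B   read B → write 1, move ←, go to p1
p1 | BB[B]1B11B   read B → write 0, move ·, go to p0
p0 | BB[0]1B11B   read 0 → write B, move →, go to p1
p1 | BBB[1]B11B   read 1 → write 0, move →, go to p0
p0 | BBB0[B]11B   read B → write 1, move ←, go to p1
p1 | BBB[0]111B   read 0 → write 1, move ·, go to p2
p2 | BBB[1]111B   read 1 → write B, move ←, go to p0
p0 | BB[B]B111B   read B → write 1, move ←, go to p1
p1 | B[B]1B111B   read B → write 0, move ·, go to p0
p0 | B[0]1B111B   read 0 → write B, move →, go to p1
p1 | BB[1]B111B   read 1 → write 0, move →, go to p0
p0 | BB0[B]111B   read B → write 1, move ←, go to p1
p1 | BB[0]1111B   read 0 → write 1, move ·, go to p2
p2 | BB[1]1111B   read 1 → write B, move ←, go to p0
p0 | B[B]B1111B   read B → write 1, move ←, go to p1
p1 | [B]1B1111B   read B → write 0, move ·, go to p0
p0 | [0]1B1111B   read 0 → write B, move →, go to p1
p1 | B[1]B1111B
After 35 steps: state p1, head at -4, tape 1B1111.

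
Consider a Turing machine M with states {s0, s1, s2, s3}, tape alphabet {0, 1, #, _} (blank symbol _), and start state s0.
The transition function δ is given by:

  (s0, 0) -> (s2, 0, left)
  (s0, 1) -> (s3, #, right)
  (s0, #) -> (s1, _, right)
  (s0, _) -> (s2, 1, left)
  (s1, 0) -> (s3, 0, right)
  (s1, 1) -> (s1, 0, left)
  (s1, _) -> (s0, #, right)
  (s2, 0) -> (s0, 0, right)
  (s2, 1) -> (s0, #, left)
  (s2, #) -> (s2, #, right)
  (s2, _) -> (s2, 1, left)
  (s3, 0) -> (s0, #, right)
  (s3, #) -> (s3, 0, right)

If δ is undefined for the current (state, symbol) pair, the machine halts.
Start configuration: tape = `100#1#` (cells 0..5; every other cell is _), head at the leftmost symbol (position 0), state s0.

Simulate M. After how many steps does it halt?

state=s0 head=0 tape=[1]00#1#__   (s0,1)→(s3,#,right)
state=s3 head=1 tape=#[0]0#1#__   (s3,0)→(s0,#,right)
state=s0 head=2 tape=##[0]#1#__   (s0,0)→(s2,0,left)
state=s2 head=1 tape=#[#]0#1#__   (s2,#)→(s2,#,right)
state=s2 head=2 tape=##[0]#1#__   (s2,0)→(s0,0,right)
state=s0 head=3 tape=##0[#]1#__   (s0,#)→(s1,_,right)
state=s1 head=4 tape=##0_[1]#__   (s1,1)→(s1,0,left)
state=s1 head=3 tape=##0[_]0#__   (s1,_)→(s0,#,right)
state=s0 head=4 tape=##0#[0]#__   (s0,0)→(s2,0,left)
state=s2 head=3 tape=##0[#]0#__   (s2,#)→(s2,#,right)
state=s2 head=4 tape=##0#[0]#__   (s2,0)→(s0,0,right)
state=s0 head=5 tape=##0#0[#]__   (s0,#)→(s1,_,right)
state=s1 head=6 tape=##0#0_[_]_   (s1,_)→(s0,#,right)
state=s0 head=7 tape=##0#0_#[_]   (s0,_)→(s2,1,left)
state=s2 head=6 tape=##0#0_[#]1   (s2,#)→(s2,#,right)
state=s2 head=7 tape=##0#0_#[1]   (s2,1)→(s0,#,left)
state=s0 head=6 tape=##0#0_[#]#   (s0,#)→(s1,_,right)
state=s1 head=7 tape=##0#0__[#]
M halts after 17 transitions.

17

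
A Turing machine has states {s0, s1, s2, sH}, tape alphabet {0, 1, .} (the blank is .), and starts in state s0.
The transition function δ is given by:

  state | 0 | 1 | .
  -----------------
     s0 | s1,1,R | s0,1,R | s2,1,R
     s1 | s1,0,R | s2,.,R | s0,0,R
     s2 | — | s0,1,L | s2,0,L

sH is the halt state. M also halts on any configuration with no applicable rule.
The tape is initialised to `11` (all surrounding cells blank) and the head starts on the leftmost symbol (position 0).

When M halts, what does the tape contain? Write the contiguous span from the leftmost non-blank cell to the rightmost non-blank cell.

state=s0 head=0 tape=[1]1.....   (s0,1)→(s0,1,R)
state=s0 head=1 tape=1[1].....   (s0,1)→(s0,1,R)
state=s0 head=2 tape=11[.]....   (s0,.)→(s2,1,R)
state=s2 head=3 tape=111[.]...   (s2,.)→(s2,0,L)
state=s2 head=2 tape=11[1]0...   (s2,1)→(s0,1,L)
state=s0 head=1 tape=1[1]10...   (s0,1)→(s0,1,R)
state=s0 head=2 tape=11[1]0...   (s0,1)→(s0,1,R)
state=s0 head=3 tape=111[0]...   (s0,0)→(s1,1,R)
state=s1 head=4 tape=1111[.]..   (s1,.)→(s0,0,R)
state=s0 head=5 tape=11110[.].   (s0,.)→(s2,1,R)
state=s2 head=6 tape=111101[.]   (s2,.)→(s2,0,L)
state=s2 head=5 tape=11110[1]0   (s2,1)→(s0,1,L)
state=s0 head=4 tape=1111[0]10   (s0,0)→(s1,1,R)
state=s1 head=5 tape=11111[1]0   (s1,1)→(s2,.,R)
state=s2 head=6 tape=11111.[0]
The non-blank tape span at halt is 11111.0.

11111.0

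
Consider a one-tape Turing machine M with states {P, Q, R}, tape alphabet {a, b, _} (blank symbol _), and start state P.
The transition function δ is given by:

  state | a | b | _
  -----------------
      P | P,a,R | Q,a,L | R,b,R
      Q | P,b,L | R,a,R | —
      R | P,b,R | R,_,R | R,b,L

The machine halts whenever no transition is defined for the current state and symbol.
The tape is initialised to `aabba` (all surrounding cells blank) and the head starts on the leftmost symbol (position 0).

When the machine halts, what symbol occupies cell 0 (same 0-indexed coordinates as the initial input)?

state=P head=0 tape=_[a]abba   (P,a)→(P,a,R)
state=P head=1 tape=_a[a]bba   (P,a)→(P,a,R)
state=P head=2 tape=_aa[b]ba   (P,b)→(Q,a,L)
state=Q head=1 tape=_a[a]aba   (Q,a)→(P,b,L)
state=P head=0 tape=_[a]baba   (P,a)→(P,a,R)
state=P head=1 tape=_a[b]aba   (P,b)→(Q,a,L)
state=Q head=0 tape=_[a]aaba   (Q,a)→(P,b,L)
state=P head=-1 tape=[_]baaba   (P,_)→(R,b,R)
state=R head=0 tape=b[b]aaba   (R,b)→(R,_,R)
state=R head=1 tape=b_[a]aba   (R,a)→(P,b,R)
state=P head=2 tape=b_b[a]ba   (P,a)→(P,a,R)
state=P head=3 tape=b_ba[b]a   (P,b)→(Q,a,L)
state=Q head=2 tape=b_b[a]aa   (Q,a)→(P,b,L)
state=P head=1 tape=b_[b]baa   (P,b)→(Q,a,L)
state=Q head=0 tape=b[_]abaa
Cell 0 holds _ when M halts.

_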